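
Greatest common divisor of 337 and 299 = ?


337 = 1 * 299 + 38
299 = 7 * 38 + 33
38 = 1 * 33 + 5
33 = 6 * 5 + 3
5 = 1 * 3 + 2
3 = 1 * 2 + 1
2 = 2 * 1 + 0
GCD = 1


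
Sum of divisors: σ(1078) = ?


Divisors of 1078: 1, 2, 7, 11, 14, 22, 49, 77, 98, 154, 539, 1078
Sum = 1 + 2 + 7 + 11 + 14 + 22 + 49 + 77 + 98 + 154 + 539 + 1078 = 2052

σ(1078) = 2052


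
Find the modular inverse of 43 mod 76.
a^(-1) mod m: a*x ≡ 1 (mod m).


Use the extended Euclidean algorithm on (76, 43); each row r = 76*s + 43*t:
r=76, s=1, t=0
r=43, s=0, t=1
q=1: r=33, s=1, t=-1   [76*(1) + 43*(-1) = 33]
q=1: r=10, s=-1, t=2   [76*(-1) + 43*(2) = 10]
q=3: r=3, s=4, t=-7   [76*(4) + 43*(-7) = 3]
q=3: r=1, s=-13, t=23   [76*(-13) + 43*(23) = 1]
q=3: r=0, s=43, t=-76   [76*(43) + 43*(-76) = 0]
GCD = 1 with t = 23, so 43*(23) ≡ 1 (mod 76)
Inverse = 23 mod 76 = 23
Check: 43 * 23 = 989 ≡ 1 (mod 76)

43^(-1) ≡ 23 (mod 76)


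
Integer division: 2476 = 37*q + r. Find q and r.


2476 = 37 * 66 + 34
Check: 2442 + 34 = 2476

q = 66, r = 34


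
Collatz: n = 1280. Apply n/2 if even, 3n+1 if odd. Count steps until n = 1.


1280 → 640 → 320 → 160 → 80 → 40 → 20 → 10 → 5 → 16 → 8 → 4 → 2 → 1
Total steps = 13

13 steps


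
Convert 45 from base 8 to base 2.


45 (base 8) = 37 (decimal)
37 (decimal) = 100101 (base 2)


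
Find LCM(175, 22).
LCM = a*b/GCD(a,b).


GCD(175, 22) = 1
LCM = 175*22/1 = 3850/1 = 3850

LCM = 3850


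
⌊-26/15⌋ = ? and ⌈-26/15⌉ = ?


-26/15 = -1.7333
floor = -2
ceil = -1

floor = -2, ceil = -1


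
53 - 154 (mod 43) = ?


53 - 154 = -101
-101 mod 43 = 28


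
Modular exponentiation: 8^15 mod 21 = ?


8^1 mod 21 = 8
8^2 mod 21 = 1
8^3 mod 21 = 8
8^4 mod 21 = 1
8^5 mod 21 = 8
8^6 mod 21 = 1
8^7 mod 21 = 8
8^8 mod 21 = 1
8^9 mod 21 = 8
8^10 mod 21 = 1
8^11 mod 21 = 8
8^12 mod 21 = 1
8^13 mod 21 = 8
8^14 mod 21 = 1
8^15 mod 21 = 8


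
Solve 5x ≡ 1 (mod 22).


GCD(5, 22) = 1, unique solution
a^(-1) mod 22 = 9
x = 9 * 1 mod 22 = 9

x ≡ 9 (mod 22)


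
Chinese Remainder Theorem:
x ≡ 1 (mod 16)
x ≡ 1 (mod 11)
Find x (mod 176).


M = 16*11 = 176
M1 = M/16 = 11, M2 = M/11 = 16
M1^(-1) mod 16 = 3, M2^(-1) mod 11 = 9
x = 1*11*3 + 1*16*9 = 177
177 mod 176 = 1
Check: 1 mod 16 = 1 ✓, 1 mod 11 = 1 ✓

x ≡ 1 (mod 176)


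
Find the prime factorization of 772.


772 / 2 = 386
386 / 2 = 193
193 / 193 = 1
772 = 2^2 × 193


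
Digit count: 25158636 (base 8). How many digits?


25158636 in base 8 = 137761754
Number of digits = 9

9 digits (base 8)


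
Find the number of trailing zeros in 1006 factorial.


floor(1006/5) = 201
floor(1006/25) = 40
floor(1006/125) = 8
floor(1006/625) = 1
Total = 250

250 trailing zeros


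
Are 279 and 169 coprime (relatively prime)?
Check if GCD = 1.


Euclidean algorithm:
279 = 1 * 169 + 110
169 = 1 * 110 + 59
110 = 1 * 59 + 51
59 = 1 * 51 + 8
51 = 6 * 8 + 3
8 = 2 * 3 + 2
3 = 1 * 2 + 1
2 = 2 * 1 + 0
GCD(279, 169) = 1

Yes, coprime (GCD = 1)


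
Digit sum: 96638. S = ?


9 + 6 + 6 + 3 + 8 = 32


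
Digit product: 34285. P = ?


3 × 4 × 2 × 8 × 5 = 960


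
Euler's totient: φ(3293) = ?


3293 = 37 × 89
Prime factors: 37, 89
φ(3293) = 3293 × (1-1/37) × (1-1/89)
= 3293 × 36/37 × 88/89 = 3168

φ(3293) = 3168


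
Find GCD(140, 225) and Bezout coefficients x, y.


Tabular extended Euclidean (each row: r = 140*s + 225*t):
r=140, s=1, t=0
r=225, s=0, t=1
q=0: r=140, s=1, t=0   [140*(1) + 225*(0) = 140]
q=1: r=85, s=-1, t=1   [140*(-1) + 225*(1) = 85]
q=1: r=55, s=2, t=-1   [140*(2) + 225*(-1) = 55]
q=1: r=30, s=-3, t=2   [140*(-3) + 225*(2) = 30]
q=1: r=25, s=5, t=-3   [140*(5) + 225*(-3) = 25]
q=1: r=5, s=-8, t=5   [140*(-8) + 225*(5) = 5]
q=5: r=0, s=45, t=-28   [140*(45) + 225*(-28) = 0]
GCD = 5; from the row with r=5: x=-8, y=5
Check: 140*(-8) + 225*(5) = -1120 + 1125 = 5

GCD = 5, x = -8, y = 5


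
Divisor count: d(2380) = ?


2380 = 2^2 × 5^1 × 7^1 × 17^1
d(2380) = (2+1) × (1+1) × (1+1) × (1+1) = 24

24 divisors


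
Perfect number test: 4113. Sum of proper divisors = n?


Proper divisors of 4113: 1, 3, 9, 457, 1371
Sum = 1 + 3 + 9 + 457 + 1371 = 1841

No, 4113 is not perfect (1841 ≠ 4113)


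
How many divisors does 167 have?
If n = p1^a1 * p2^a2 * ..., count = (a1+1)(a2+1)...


167 = 167^1
d(167) = (1+1) = 2

2 divisors


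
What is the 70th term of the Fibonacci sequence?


Sequence: 1, 1, 2, 3, 5, 8, 13, 21, 34, 55, 89, 144, 233, 377, 610, 987, 1597, 2584, 4181, 6765, 10946, 17711, 28657, 46368, 75025, 121393, 196418, 317811, 514229, 832040, 1346269, 2178309, 3524578, 5702887, 9227465, 14930352, 24157817, 39088169, 63245986, 102334155, 165580141, 267914296, 433494437, 701408733, 1134903170, 1836311903, 2971215073, 4807526976, 7778742049, 12586269025, 20365011074, 32951280099, 53316291173, 86267571272, 139583862445, 225851433717, 365435296162, 591286729879, 956722026041, 1548008755920, 2504730781961, 4052739537881, 6557470319842, 10610209857723, 17167680177565, 27777890035288, 44945570212853, 72723460248141, 117669030460994, 190392490709135
F(70) = 190392490709135


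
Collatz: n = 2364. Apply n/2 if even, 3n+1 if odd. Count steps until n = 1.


2364 → 1182 → 591 → 1774 → 887 → 2662 → 1331 → 3994 → 1997 → 5992 → 2996 → 1498 → 749 → 2248 → 1124 → 562 → 281 → 844 → 422 → 211 → 634 → 317 → 952 → 476 → 238 → 119 → 358 → 179 → 538 → 269 → 808 → 404 → 202 → 101 → 304 → 152 → 76 → 38 → 19 → 58 → 29 → 88 → 44 → 22 → 11 → 34 → 17 → 52 → 26 → 13 → 40 → 20 → 10 → 5 → 16 → 8 → 4 → 2 → 1
Total steps = 58

58 steps


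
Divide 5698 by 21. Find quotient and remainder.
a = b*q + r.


5698 = 21 * 271 + 7
Check: 5691 + 7 = 5698

q = 271, r = 7


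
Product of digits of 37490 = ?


3 × 7 × 4 × 9 × 0 = 0


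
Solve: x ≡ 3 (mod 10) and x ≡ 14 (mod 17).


M = 10*17 = 170
M1 = M/10 = 17, M2 = M/17 = 10
M1^(-1) mod 10 = 3, M2^(-1) mod 17 = 12
x = 3*17*3 + 14*10*12 = 1833
1833 mod 170 = 133
Check: 133 mod 10 = 3 ✓, 133 mod 17 = 14 ✓

x ≡ 133 (mod 170)


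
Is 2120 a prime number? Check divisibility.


2120 / 2 = 1060 (exact division)
2120 is NOT prime.

No, 2120 is not prime


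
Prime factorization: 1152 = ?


1152 / 2 = 576
576 / 2 = 288
288 / 2 = 144
144 / 2 = 72
72 / 2 = 36
36 / 2 = 18
18 / 2 = 9
9 / 3 = 3
3 / 3 = 1
1152 = 2^7 × 3^2


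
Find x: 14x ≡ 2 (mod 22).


GCD(14, 22) = 2 divides 2
Divide: 7x ≡ 1 (mod 11)
x ≡ 8 (mod 11)


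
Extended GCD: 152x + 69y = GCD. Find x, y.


Tabular extended Euclidean (each row: r = 152*s + 69*t):
r=152, s=1, t=0
r=69, s=0, t=1
q=2: r=14, s=1, t=-2   [152*(1) + 69*(-2) = 14]
q=4: r=13, s=-4, t=9   [152*(-4) + 69*(9) = 13]
q=1: r=1, s=5, t=-11   [152*(5) + 69*(-11) = 1]
q=13: r=0, s=-69, t=152   [152*(-69) + 69*(152) = 0]
GCD = 1; from the row with r=1: x=5, y=-11
Check: 152*(5) + 69*(-11) = 760 - 759 = 1

GCD = 1, x = 5, y = -11


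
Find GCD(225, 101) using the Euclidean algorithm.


225 = 2 * 101 + 23
101 = 4 * 23 + 9
23 = 2 * 9 + 5
9 = 1 * 5 + 4
5 = 1 * 4 + 1
4 = 4 * 1 + 0
GCD = 1


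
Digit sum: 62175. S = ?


6 + 2 + 1 + 7 + 5 = 21


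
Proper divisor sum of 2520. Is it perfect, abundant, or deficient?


Proper divisors: 1, 2, 3, 4, 5, 6, 7, 8, 9, 10, 12, 14, 15, 18, 20, 21, 24, 28, 30, 35, 36, 40, 42, 45, 56, 60, 63, 70, 72, 84, 90, 105, 120, 126, 140, 168, 180, 210, 252, 280, 315, 360, 420, 504, 630, 840, 1260
Sum = 1 + 2 + 3 + 4 + 5 + 6 + 7 + 8 + 9 + 10 + 12 + 14 + 15 + 18 + 20 + 21 + 24 + 28 + 30 + 35 + 36 + 40 + 42 + 45 + 56 + 60 + 63 + 70 + 72 + 84 + 90 + 105 + 120 + 126 + 140 + 168 + 180 + 210 + 252 + 280 + 315 + 360 + 420 + 504 + 630 + 840 + 1260 = 6840
6840 > 2520 → abundant

s(2520) = 6840 (abundant)


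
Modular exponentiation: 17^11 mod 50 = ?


17^1 mod 50 = 17
17^2 mod 50 = 39
17^3 mod 50 = 13
17^4 mod 50 = 21
17^5 mod 50 = 7
17^6 mod 50 = 19
17^7 mod 50 = 23
17^8 mod 50 = 41
17^9 mod 50 = 47
17^10 mod 50 = 49
17^11 mod 50 = 33


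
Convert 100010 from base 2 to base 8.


100010 (base 2) = 34 (decimal)
34 (decimal) = 42 (base 8)


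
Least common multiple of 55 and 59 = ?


GCD(55, 59) = 1
LCM = 55*59/1 = 3245/1 = 3245

LCM = 3245


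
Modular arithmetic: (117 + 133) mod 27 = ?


117 + 133 = 250
250 mod 27 = 7


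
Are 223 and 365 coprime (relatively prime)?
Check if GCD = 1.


Euclidean algorithm:
365 = 1 * 223 + 142
223 = 1 * 142 + 81
142 = 1 * 81 + 61
81 = 1 * 61 + 20
61 = 3 * 20 + 1
20 = 20 * 1 + 0
GCD(223, 365) = 1

Yes, coprime (GCD = 1)


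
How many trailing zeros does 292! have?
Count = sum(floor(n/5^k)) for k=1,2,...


floor(292/5) = 58
floor(292/25) = 11
floor(292/125) = 2
Total = 71

71 trailing zeros


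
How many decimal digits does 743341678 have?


743341678 has 9 digits in base 10
floor(log10(743341678)) + 1 = floor(8.8712) + 1 = 9

9 digits (base 10)


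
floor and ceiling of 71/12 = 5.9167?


71/12 = 5.9167
floor = 5
ceil = 6

floor = 5, ceil = 6


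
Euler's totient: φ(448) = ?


448 = 2^6 × 7
Prime factors: 2, 7
φ(448) = 448 × (1-1/2) × (1-1/7)
= 448 × 1/2 × 6/7 = 192

φ(448) = 192


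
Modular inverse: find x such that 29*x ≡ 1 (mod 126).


Use the extended Euclidean algorithm on (126, 29); each row r = 126*s + 29*t:
r=126, s=1, t=0
r=29, s=0, t=1
q=4: r=10, s=1, t=-4   [126*(1) + 29*(-4) = 10]
q=2: r=9, s=-2, t=9   [126*(-2) + 29*(9) = 9]
q=1: r=1, s=3, t=-13   [126*(3) + 29*(-13) = 1]
q=9: r=0, s=-29, t=126   [126*(-29) + 29*(126) = 0]
GCD = 1 with t = -13, so 29*(-13) ≡ 1 (mod 126)
Inverse = -13 mod 126 = 113
Check: 29 * 113 = 3277 ≡ 1 (mod 126)

29^(-1) ≡ 113 (mod 126)


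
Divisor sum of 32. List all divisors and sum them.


Divisors of 32: 1, 2, 4, 8, 16, 32
Sum = 1 + 2 + 4 + 8 + 16 + 32 = 63

σ(32) = 63


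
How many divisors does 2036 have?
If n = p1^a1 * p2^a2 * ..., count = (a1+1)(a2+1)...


2036 = 2^2 × 509^1
d(2036) = (2+1) × (1+1) = 6

6 divisors


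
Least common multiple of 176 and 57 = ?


GCD(176, 57) = 1
LCM = 176*57/1 = 10032/1 = 10032

LCM = 10032


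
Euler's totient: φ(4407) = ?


4407 = 3 × 13 × 113
Prime factors: 3, 13, 113
φ(4407) = 4407 × (1-1/3) × (1-1/13) × (1-1/113)
= 4407 × 2/3 × 12/13 × 112/113 = 2688

φ(4407) = 2688


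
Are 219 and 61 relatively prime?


Euclidean algorithm:
219 = 3 * 61 + 36
61 = 1 * 36 + 25
36 = 1 * 25 + 11
25 = 2 * 11 + 3
11 = 3 * 3 + 2
3 = 1 * 2 + 1
2 = 2 * 1 + 0
GCD(219, 61) = 1

Yes, coprime (GCD = 1)


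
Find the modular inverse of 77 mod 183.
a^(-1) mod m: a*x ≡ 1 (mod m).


Use the extended Euclidean algorithm on (183, 77); each row r = 183*s + 77*t:
r=183, s=1, t=0
r=77, s=0, t=1
q=2: r=29, s=1, t=-2   [183*(1) + 77*(-2) = 29]
q=2: r=19, s=-2, t=5   [183*(-2) + 77*(5) = 19]
q=1: r=10, s=3, t=-7   [183*(3) + 77*(-7) = 10]
q=1: r=9, s=-5, t=12   [183*(-5) + 77*(12) = 9]
q=1: r=1, s=8, t=-19   [183*(8) + 77*(-19) = 1]
q=9: r=0, s=-77, t=183   [183*(-77) + 77*(183) = 0]
GCD = 1 with t = -19, so 77*(-19) ≡ 1 (mod 183)
Inverse = -19 mod 183 = 164
Check: 77 * 164 = 12628 ≡ 1 (mod 183)

77^(-1) ≡ 164 (mod 183)


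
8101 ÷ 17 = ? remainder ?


8101 = 17 * 476 + 9
Check: 8092 + 9 = 8101

q = 476, r = 9


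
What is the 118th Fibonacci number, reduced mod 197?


F(k) mod 197 for k=1..118:
1, 1, 2, 3, 5, 8, 13, 21, 34, 55, 89, 144, 36, 180, 19, 2, 21, 23, 44, 67, 111, 178, 92, 73, 165, 41, 9, 50, 59, 109, 168, 80, 51, 131, 182, 116, 101, 20, 121, 141, 65, 9, 74, 83, 157, 43, 3, 46, 49, 95, 144, 42, 186, 31, 20, 51, 71, 122, 193, 118, 114, 35, 149, 184, 136, 123, 62, 185, 50, 38, 88, 126, 17, 143, 160, 106, 69, 175, 47, 25, 72, 97, 169, 69, 41, 110, 151, 64, 18, 82, 100, 182, 85, 70, 155, 28, 183, 14, 0, 14, 14, 28, 42, 70, 112, 182, 97, 82, 179, 64, 46, 110, 156, 69, 28, 97, 125, 25
F(118) mod 197 = 25


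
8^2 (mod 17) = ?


8^1 mod 17 = 8
8^2 mod 17 = 13


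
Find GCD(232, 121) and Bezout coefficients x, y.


Tabular extended Euclidean (each row: r = 232*s + 121*t):
r=232, s=1, t=0
r=121, s=0, t=1
q=1: r=111, s=1, t=-1   [232*(1) + 121*(-1) = 111]
q=1: r=10, s=-1, t=2   [232*(-1) + 121*(2) = 10]
q=11: r=1, s=12, t=-23   [232*(12) + 121*(-23) = 1]
q=10: r=0, s=-121, t=232   [232*(-121) + 121*(232) = 0]
GCD = 1; from the row with r=1: x=12, y=-23
Check: 232*(12) + 121*(-23) = 2784 - 2783 = 1

GCD = 1, x = 12, y = -23


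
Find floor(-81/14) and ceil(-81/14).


-81/14 = -5.7857
floor = -6
ceil = -5

floor = -6, ceil = -5


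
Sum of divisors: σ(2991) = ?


Divisors of 2991: 1, 3, 997, 2991
Sum = 1 + 3 + 997 + 2991 = 3992

σ(2991) = 3992


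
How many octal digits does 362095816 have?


362095816 in base 8 = 2545222310
Number of digits = 10

10 digits (base 8)


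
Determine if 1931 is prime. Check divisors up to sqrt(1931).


Check divisors up to sqrt(1931) = 43.9431
No divisors found.
1931 is prime.

Yes, 1931 is prime


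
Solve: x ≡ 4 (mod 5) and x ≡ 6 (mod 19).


M = 5*19 = 95
M1 = M/5 = 19, M2 = M/19 = 5
M1^(-1) mod 5 = 4, M2^(-1) mod 19 = 4
x = 4*19*4 + 6*5*4 = 424
424 mod 95 = 44
Check: 44 mod 5 = 4 ✓, 44 mod 19 = 6 ✓

x ≡ 44 (mod 95)


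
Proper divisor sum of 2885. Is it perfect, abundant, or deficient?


Proper divisors: 1, 5, 577
Sum = 1 + 5 + 577 = 583
583 < 2885 → deficient

s(2885) = 583 (deficient)


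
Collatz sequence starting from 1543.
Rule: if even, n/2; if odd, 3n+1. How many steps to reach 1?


1543 → 4630 → 2315 → 6946 → 3473 → 10420 → 5210 → 2605 → 7816 → 3908 → 1954 → 977 → 2932 → 1466 → 733 → 2200 → 1100 → 550 → 275 → 826 → 413 → 1240 → 620 → 310 → 155 → 466 → 233 → 700 → 350 → 175 → 526 → 263 → 790 → 395 → 1186 → 593 → 1780 → 890 → 445 → 1336 → 668 → 334 → 167 → 502 → 251 → 754 → 377 → 1132 → 566 → 283 → 850 → 425 → 1276 → 638 → 319 → 958 → 479 → 1438 → 719 → 2158 → 1079 → 3238 → 1619 → 4858 → 2429 → 7288 → 3644 → 1822 → 911 → 2734 → 1367 → 4102 → 2051 → 6154 → 3077 → 9232 → 4616 → 2308 → 1154 → 577 → 1732 → 866 → 433 → 1300 → 650 → 325 → 976 → 488 → 244 → 122 → 61 → 184 → 92 → 46 → 23 → 70 → 35 → 106 → 53 → 160 → 80 → 40 → 20 → 10 → 5 → 16 → 8 → 4 → 2 → 1
Total steps = 109

109 steps


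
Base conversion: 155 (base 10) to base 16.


155 (base 10) = 155 (decimal)
155 (decimal) = 9B (base 16)


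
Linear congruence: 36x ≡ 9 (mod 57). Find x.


GCD(36, 57) = 3 divides 9
Divide: 12x ≡ 3 (mod 19)
x ≡ 5 (mod 19)


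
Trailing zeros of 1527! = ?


floor(1527/5) = 305
floor(1527/25) = 61
floor(1527/125) = 12
floor(1527/625) = 2
Total = 380

380 trailing zeros


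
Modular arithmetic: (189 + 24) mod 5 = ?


189 + 24 = 213
213 mod 5 = 3


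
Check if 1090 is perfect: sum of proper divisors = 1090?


Proper divisors of 1090: 1, 2, 5, 10, 109, 218, 545
Sum = 1 + 2 + 5 + 10 + 109 + 218 + 545 = 890

No, 1090 is not perfect (890 ≠ 1090)


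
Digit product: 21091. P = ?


2 × 1 × 0 × 9 × 1 = 0


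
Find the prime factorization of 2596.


2596 / 2 = 1298
1298 / 2 = 649
649 / 11 = 59
59 / 59 = 1
2596 = 2^2 × 11 × 59


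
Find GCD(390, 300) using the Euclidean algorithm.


390 = 1 * 300 + 90
300 = 3 * 90 + 30
90 = 3 * 30 + 0
GCD = 30


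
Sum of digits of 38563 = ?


3 + 8 + 5 + 6 + 3 = 25


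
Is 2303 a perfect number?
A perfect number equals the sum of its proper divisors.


Proper divisors of 2303: 1, 7, 47, 49, 329
Sum = 1 + 7 + 47 + 49 + 329 = 433

No, 2303 is not perfect (433 ≠ 2303)


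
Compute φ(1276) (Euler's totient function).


1276 = 2^2 × 11 × 29
Prime factors: 2, 11, 29
φ(1276) = 1276 × (1-1/2) × (1-1/11) × (1-1/29)
= 1276 × 1/2 × 10/11 × 28/29 = 560

φ(1276) = 560


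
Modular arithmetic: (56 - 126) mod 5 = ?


56 - 126 = -70
-70 mod 5 = 0


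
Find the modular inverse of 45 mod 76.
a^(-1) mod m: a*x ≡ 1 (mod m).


Use the extended Euclidean algorithm on (76, 45); each row r = 76*s + 45*t:
r=76, s=1, t=0
r=45, s=0, t=1
q=1: r=31, s=1, t=-1   [76*(1) + 45*(-1) = 31]
q=1: r=14, s=-1, t=2   [76*(-1) + 45*(2) = 14]
q=2: r=3, s=3, t=-5   [76*(3) + 45*(-5) = 3]
q=4: r=2, s=-13, t=22   [76*(-13) + 45*(22) = 2]
q=1: r=1, s=16, t=-27   [76*(16) + 45*(-27) = 1]
q=2: r=0, s=-45, t=76   [76*(-45) + 45*(76) = 0]
GCD = 1 with t = -27, so 45*(-27) ≡ 1 (mod 76)
Inverse = -27 mod 76 = 49
Check: 45 * 49 = 2205 ≡ 1 (mod 76)

45^(-1) ≡ 49 (mod 76)


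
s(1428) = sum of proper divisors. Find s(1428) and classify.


Proper divisors: 1, 2, 3, 4, 6, 7, 12, 14, 17, 21, 28, 34, 42, 51, 68, 84, 102, 119, 204, 238, 357, 476, 714
Sum = 1 + 2 + 3 + 4 + 6 + 7 + 12 + 14 + 17 + 21 + 28 + 34 + 42 + 51 + 68 + 84 + 102 + 119 + 204 + 238 + 357 + 476 + 714 = 2604
2604 > 1428 → abundant

s(1428) = 2604 (abundant)


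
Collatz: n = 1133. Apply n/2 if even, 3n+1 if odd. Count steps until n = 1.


1133 → 3400 → 1700 → 850 → 425 → 1276 → 638 → 319 → 958 → 479 → 1438 → 719 → 2158 → 1079 → 3238 → 1619 → 4858 → 2429 → 7288 → 3644 → 1822 → 911 → 2734 → 1367 → 4102 → 2051 → 6154 → 3077 → 9232 → 4616 → 2308 → 1154 → 577 → 1732 → 866 → 433 → 1300 → 650 → 325 → 976 → 488 → 244 → 122 → 61 → 184 → 92 → 46 → 23 → 70 → 35 → 106 → 53 → 160 → 80 → 40 → 20 → 10 → 5 → 16 → 8 → 4 → 2 → 1
Total steps = 62

62 steps


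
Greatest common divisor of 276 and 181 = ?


276 = 1 * 181 + 95
181 = 1 * 95 + 86
95 = 1 * 86 + 9
86 = 9 * 9 + 5
9 = 1 * 5 + 4
5 = 1 * 4 + 1
4 = 4 * 1 + 0
GCD = 1


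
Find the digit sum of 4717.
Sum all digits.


4 + 7 + 1 + 7 = 19


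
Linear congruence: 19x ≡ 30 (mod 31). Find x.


GCD(19, 31) = 1, unique solution
a^(-1) mod 31 = 18
x = 18 * 30 mod 31 = 13

x ≡ 13 (mod 31)


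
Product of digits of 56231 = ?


5 × 6 × 2 × 3 × 1 = 180


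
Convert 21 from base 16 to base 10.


21 (base 16) = 33 (decimal)
33 (decimal) = 33 (base 10)


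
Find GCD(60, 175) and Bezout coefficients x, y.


Tabular extended Euclidean (each row: r = 60*s + 175*t):
r=60, s=1, t=0
r=175, s=0, t=1
q=0: r=60, s=1, t=0   [60*(1) + 175*(0) = 60]
q=2: r=55, s=-2, t=1   [60*(-2) + 175*(1) = 55]
q=1: r=5, s=3, t=-1   [60*(3) + 175*(-1) = 5]
q=11: r=0, s=-35, t=12   [60*(-35) + 175*(12) = 0]
GCD = 5; from the row with r=5: x=3, y=-1
Check: 60*(3) + 175*(-1) = 180 - 175 = 5

GCD = 5, x = 3, y = -1


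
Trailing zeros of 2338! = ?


floor(2338/5) = 467
floor(2338/25) = 93
floor(2338/125) = 18
floor(2338/625) = 3
Total = 581

581 trailing zeros


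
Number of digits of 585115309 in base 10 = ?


585115309 has 9 digits in base 10
floor(log10(585115309)) + 1 = floor(8.7672) + 1 = 9

9 digits (base 10)


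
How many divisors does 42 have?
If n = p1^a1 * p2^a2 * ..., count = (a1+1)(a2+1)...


42 = 2^1 × 3^1 × 7^1
d(42) = (1+1) × (1+1) × (1+1) = 8

8 divisors


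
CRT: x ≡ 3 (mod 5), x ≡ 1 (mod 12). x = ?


M = 5*12 = 60
M1 = M/5 = 12, M2 = M/12 = 5
M1^(-1) mod 5 = 3, M2^(-1) mod 12 = 5
x = 3*12*3 + 1*5*5 = 133
133 mod 60 = 13
Check: 13 mod 5 = 3 ✓, 13 mod 12 = 1 ✓

x ≡ 13 (mod 60)


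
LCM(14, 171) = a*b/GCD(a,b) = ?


GCD(14, 171) = 1
LCM = 14*171/1 = 2394/1 = 2394

LCM = 2394


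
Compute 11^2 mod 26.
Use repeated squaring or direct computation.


11^1 mod 26 = 11
11^2 mod 26 = 17


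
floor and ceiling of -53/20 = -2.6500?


-53/20 = -2.6500
floor = -3
ceil = -2

floor = -3, ceil = -2


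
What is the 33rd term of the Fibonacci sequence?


Sequence: 1, 1, 2, 3, 5, 8, 13, 21, 34, 55, 89, 144, 233, 377, 610, 987, 1597, 2584, 4181, 6765, 10946, 17711, 28657, 46368, 75025, 121393, 196418, 317811, 514229, 832040, 1346269, 2178309, 3524578
F(33) = 3524578


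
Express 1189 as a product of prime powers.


1189 / 29 = 41
41 / 41 = 1
1189 = 29 × 41


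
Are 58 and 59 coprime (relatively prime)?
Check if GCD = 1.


Euclidean algorithm:
59 = 1 * 58 + 1
58 = 58 * 1 + 0
GCD(58, 59) = 1

Yes, coprime (GCD = 1)


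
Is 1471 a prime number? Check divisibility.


Check divisors up to sqrt(1471) = 38.3536
No divisors found.
1471 is prime.

Yes, 1471 is prime


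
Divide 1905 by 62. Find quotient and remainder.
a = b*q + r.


1905 = 62 * 30 + 45
Check: 1860 + 45 = 1905

q = 30, r = 45


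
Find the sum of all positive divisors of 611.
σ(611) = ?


Divisors of 611: 1, 13, 47, 611
Sum = 1 + 13 + 47 + 611 = 672

σ(611) = 672


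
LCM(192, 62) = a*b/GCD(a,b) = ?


GCD(192, 62) = 2
LCM = 192*62/2 = 11904/2 = 5952

LCM = 5952


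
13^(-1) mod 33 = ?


Use the extended Euclidean algorithm on (33, 13); each row r = 33*s + 13*t:
r=33, s=1, t=0
r=13, s=0, t=1
q=2: r=7, s=1, t=-2   [33*(1) + 13*(-2) = 7]
q=1: r=6, s=-1, t=3   [33*(-1) + 13*(3) = 6]
q=1: r=1, s=2, t=-5   [33*(2) + 13*(-5) = 1]
q=6: r=0, s=-13, t=33   [33*(-13) + 13*(33) = 0]
GCD = 1 with t = -5, so 13*(-5) ≡ 1 (mod 33)
Inverse = -5 mod 33 = 28
Check: 13 * 28 = 364 ≡ 1 (mod 33)

13^(-1) ≡ 28 (mod 33)


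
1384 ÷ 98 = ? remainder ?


1384 = 98 * 14 + 12
Check: 1372 + 12 = 1384

q = 14, r = 12


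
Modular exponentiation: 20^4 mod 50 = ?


20^1 mod 50 = 20
20^2 mod 50 = 0
20^3 mod 50 = 0
20^4 mod 50 = 0


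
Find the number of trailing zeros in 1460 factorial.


floor(1460/5) = 292
floor(1460/25) = 58
floor(1460/125) = 11
floor(1460/625) = 2
Total = 363

363 trailing zeros


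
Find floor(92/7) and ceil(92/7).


92/7 = 13.1429
floor = 13
ceil = 14

floor = 13, ceil = 14


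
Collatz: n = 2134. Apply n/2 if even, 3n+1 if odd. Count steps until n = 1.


2134 → 1067 → 3202 → 1601 → 4804 → 2402 → 1201 → 3604 → 1802 → 901 → 2704 → 1352 → 676 → 338 → 169 → 508 → 254 → 127 → 382 → 191 → 574 → 287 → 862 → 431 → 1294 → 647 → 1942 → 971 → 2914 → 1457 → 4372 → 2186 → 1093 → 3280 → 1640 → 820 → 410 → 205 → 616 → 308 → 154 → 77 → 232 → 116 → 58 → 29 → 88 → 44 → 22 → 11 → 34 → 17 → 52 → 26 → 13 → 40 → 20 → 10 → 5 → 16 → 8 → 4 → 2 → 1
Total steps = 63

63 steps


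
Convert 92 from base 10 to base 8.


92 (base 10) = 92 (decimal)
92 (decimal) = 134 (base 8)


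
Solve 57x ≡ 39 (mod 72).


GCD(57, 72) = 3 divides 39
Divide: 19x ≡ 13 (mod 24)
x ≡ 7 (mod 24)


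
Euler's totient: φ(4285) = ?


4285 = 5 × 857
Prime factors: 5, 857
φ(4285) = 4285 × (1-1/5) × (1-1/857)
= 4285 × 4/5 × 856/857 = 3424

φ(4285) = 3424


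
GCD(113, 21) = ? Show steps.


113 = 5 * 21 + 8
21 = 2 * 8 + 5
8 = 1 * 5 + 3
5 = 1 * 3 + 2
3 = 1 * 2 + 1
2 = 2 * 1 + 0
GCD = 1


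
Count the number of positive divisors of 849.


849 = 3^1 × 283^1
d(849) = (1+1) × (1+1) = 4

4 divisors


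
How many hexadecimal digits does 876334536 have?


876334536 in base 16 = 343BCDC8
Number of digits = 8

8 digits (base 16)


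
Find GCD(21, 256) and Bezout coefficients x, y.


Tabular extended Euclidean (each row: r = 21*s + 256*t):
r=21, s=1, t=0
r=256, s=0, t=1
q=0: r=21, s=1, t=0   [21*(1) + 256*(0) = 21]
q=12: r=4, s=-12, t=1   [21*(-12) + 256*(1) = 4]
q=5: r=1, s=61, t=-5   [21*(61) + 256*(-5) = 1]
q=4: r=0, s=-256, t=21   [21*(-256) + 256*(21) = 0]
GCD = 1; from the row with r=1: x=61, y=-5
Check: 21*(61) + 256*(-5) = 1281 - 1280 = 1

GCD = 1, x = 61, y = -5


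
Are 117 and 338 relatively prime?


Euclidean algorithm:
338 = 2 * 117 + 104
117 = 1 * 104 + 13
104 = 8 * 13 + 0
GCD(117, 338) = 13

No, not coprime (GCD = 13)


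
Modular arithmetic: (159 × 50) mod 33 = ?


159 × 50 = 7950
7950 mod 33 = 30


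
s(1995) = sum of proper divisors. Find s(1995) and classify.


Proper divisors: 1, 3, 5, 7, 15, 19, 21, 35, 57, 95, 105, 133, 285, 399, 665
Sum = 1 + 3 + 5 + 7 + 15 + 19 + 21 + 35 + 57 + 95 + 105 + 133 + 285 + 399 + 665 = 1845
1845 < 1995 → deficient

s(1995) = 1845 (deficient)


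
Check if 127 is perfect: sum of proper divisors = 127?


Proper divisors of 127: 1
Sum = 1 = 1

No, 127 is not perfect (1 ≠ 127)


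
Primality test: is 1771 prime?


1771 / 7 = 253 (exact division)
1771 is NOT prime.

No, 1771 is not prime


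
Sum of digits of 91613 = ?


9 + 1 + 6 + 1 + 3 = 20


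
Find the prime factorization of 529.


529 / 23 = 23
23 / 23 = 1
529 = 23^2


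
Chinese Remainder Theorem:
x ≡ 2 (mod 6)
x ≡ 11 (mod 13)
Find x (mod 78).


M = 6*13 = 78
M1 = M/6 = 13, M2 = M/13 = 6
M1^(-1) mod 6 = 1, M2^(-1) mod 13 = 11
x = 2*13*1 + 11*6*11 = 752
752 mod 78 = 50
Check: 50 mod 6 = 2 ✓, 50 mod 13 = 11 ✓

x ≡ 50 (mod 78)


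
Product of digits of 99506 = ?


9 × 9 × 5 × 0 × 6 = 0


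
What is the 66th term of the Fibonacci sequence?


Sequence: 1, 1, 2, 3, 5, 8, 13, 21, 34, 55, 89, 144, 233, 377, 610, 987, 1597, 2584, 4181, 6765, 10946, 17711, 28657, 46368, 75025, 121393, 196418, 317811, 514229, 832040, 1346269, 2178309, 3524578, 5702887, 9227465, 14930352, 24157817, 39088169, 63245986, 102334155, 165580141, 267914296, 433494437, 701408733, 1134903170, 1836311903, 2971215073, 4807526976, 7778742049, 12586269025, 20365011074, 32951280099, 53316291173, 86267571272, 139583862445, 225851433717, 365435296162, 591286729879, 956722026041, 1548008755920, 2504730781961, 4052739537881, 6557470319842, 10610209857723, 17167680177565, 27777890035288
F(66) = 27777890035288


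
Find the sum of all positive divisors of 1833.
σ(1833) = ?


Divisors of 1833: 1, 3, 13, 39, 47, 141, 611, 1833
Sum = 1 + 3 + 13 + 39 + 47 + 141 + 611 + 1833 = 2688

σ(1833) = 2688


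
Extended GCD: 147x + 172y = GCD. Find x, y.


Tabular extended Euclidean (each row: r = 147*s + 172*t):
r=147, s=1, t=0
r=172, s=0, t=1
q=0: r=147, s=1, t=0   [147*(1) + 172*(0) = 147]
q=1: r=25, s=-1, t=1   [147*(-1) + 172*(1) = 25]
q=5: r=22, s=6, t=-5   [147*(6) + 172*(-5) = 22]
q=1: r=3, s=-7, t=6   [147*(-7) + 172*(6) = 3]
q=7: r=1, s=55, t=-47   [147*(55) + 172*(-47) = 1]
q=3: r=0, s=-172, t=147   [147*(-172) + 172*(147) = 0]
GCD = 1; from the row with r=1: x=55, y=-47
Check: 147*(55) + 172*(-47) = 8085 - 8084 = 1

GCD = 1, x = 55, y = -47


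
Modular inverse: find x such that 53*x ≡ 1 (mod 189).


Use the extended Euclidean algorithm on (189, 53); each row r = 189*s + 53*t:
r=189, s=1, t=0
r=53, s=0, t=1
q=3: r=30, s=1, t=-3   [189*(1) + 53*(-3) = 30]
q=1: r=23, s=-1, t=4   [189*(-1) + 53*(4) = 23]
q=1: r=7, s=2, t=-7   [189*(2) + 53*(-7) = 7]
q=3: r=2, s=-7, t=25   [189*(-7) + 53*(25) = 2]
q=3: r=1, s=23, t=-82   [189*(23) + 53*(-82) = 1]
q=2: r=0, s=-53, t=189   [189*(-53) + 53*(189) = 0]
GCD = 1 with t = -82, so 53*(-82) ≡ 1 (mod 189)
Inverse = -82 mod 189 = 107
Check: 53 * 107 = 5671 ≡ 1 (mod 189)

53^(-1) ≡ 107 (mod 189)


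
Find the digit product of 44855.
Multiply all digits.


4 × 4 × 8 × 5 × 5 = 3200


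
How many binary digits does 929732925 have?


929732925 in base 2 = 110111011010101001100100111101
Number of digits = 30

30 digits (base 2)


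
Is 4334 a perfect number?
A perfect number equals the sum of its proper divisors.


Proper divisors of 4334: 1, 2, 11, 22, 197, 394, 2167
Sum = 1 + 2 + 11 + 22 + 197 + 394 + 2167 = 2794

No, 4334 is not perfect (2794 ≠ 4334)


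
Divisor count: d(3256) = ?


3256 = 2^3 × 11^1 × 37^1
d(3256) = (3+1) × (1+1) × (1+1) = 16

16 divisors


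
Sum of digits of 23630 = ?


2 + 3 + 6 + 3 + 0 = 14


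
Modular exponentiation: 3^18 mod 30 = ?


3^1 mod 30 = 3
3^2 mod 30 = 9
3^3 mod 30 = 27
3^4 mod 30 = 21
3^5 mod 30 = 3
3^6 mod 30 = 9
3^7 mod 30 = 27
3^8 mod 30 = 21
3^9 mod 30 = 3
3^10 mod 30 = 9
3^11 mod 30 = 27
3^12 mod 30 = 21
3^13 mod 30 = 3
3^14 mod 30 = 9
3^15 mod 30 = 27
3^16 mod 30 = 21
3^17 mod 30 = 3
3^18 mod 30 = 9


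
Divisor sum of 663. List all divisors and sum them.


Divisors of 663: 1, 3, 13, 17, 39, 51, 221, 663
Sum = 1 + 3 + 13 + 17 + 39 + 51 + 221 + 663 = 1008

σ(663) = 1008


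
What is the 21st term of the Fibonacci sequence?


Sequence: 1, 1, 2, 3, 5, 8, 13, 21, 34, 55, 89, 144, 233, 377, 610, 987, 1597, 2584, 4181, 6765, 10946
F(21) = 10946


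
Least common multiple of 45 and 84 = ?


GCD(45, 84) = 3
LCM = 45*84/3 = 3780/3 = 1260

LCM = 1260


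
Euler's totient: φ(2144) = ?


2144 = 2^5 × 67
Prime factors: 2, 67
φ(2144) = 2144 × (1-1/2) × (1-1/67)
= 2144 × 1/2 × 66/67 = 1056

φ(2144) = 1056


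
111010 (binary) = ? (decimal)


111010 (base 2) = 58 (decimal)
58 (decimal) = 58 (base 10)


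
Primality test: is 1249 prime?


Check divisors up to sqrt(1249) = 35.3412
No divisors found.
1249 is prime.

Yes, 1249 is prime


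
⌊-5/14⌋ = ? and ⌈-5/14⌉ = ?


-5/14 = -0.3571
floor = -1
ceil = 0

floor = -1, ceil = 0


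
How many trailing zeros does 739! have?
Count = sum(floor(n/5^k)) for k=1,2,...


floor(739/5) = 147
floor(739/25) = 29
floor(739/125) = 5
floor(739/625) = 1
Total = 182

182 trailing zeros


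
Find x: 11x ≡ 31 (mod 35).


GCD(11, 35) = 1, unique solution
a^(-1) mod 35 = 16
x = 16 * 31 mod 35 = 6

x ≡ 6 (mod 35)


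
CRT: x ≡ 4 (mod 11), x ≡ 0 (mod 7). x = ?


M = 11*7 = 77
M1 = M/11 = 7, M2 = M/7 = 11
M1^(-1) mod 11 = 8, M2^(-1) mod 7 = 2
x = 4*7*8 + 0*11*2 = 224
224 mod 77 = 70
Check: 70 mod 11 = 4 ✓, 70 mod 7 = 0 ✓

x ≡ 70 (mod 77)


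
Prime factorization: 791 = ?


791 / 7 = 113
113 / 113 = 1
791 = 7 × 113


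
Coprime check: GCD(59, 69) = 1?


Euclidean algorithm:
69 = 1 * 59 + 10
59 = 5 * 10 + 9
10 = 1 * 9 + 1
9 = 9 * 1 + 0
GCD(59, 69) = 1

Yes, coprime (GCD = 1)


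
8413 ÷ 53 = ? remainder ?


8413 = 53 * 158 + 39
Check: 8374 + 39 = 8413

q = 158, r = 39


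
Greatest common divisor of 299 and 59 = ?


299 = 5 * 59 + 4
59 = 14 * 4 + 3
4 = 1 * 3 + 1
3 = 3 * 1 + 0
GCD = 1


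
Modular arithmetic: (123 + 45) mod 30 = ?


123 + 45 = 168
168 mod 30 = 18


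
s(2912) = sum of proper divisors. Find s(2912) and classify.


Proper divisors: 1, 2, 4, 7, 8, 13, 14, 16, 26, 28, 32, 52, 56, 91, 104, 112, 182, 208, 224, 364, 416, 728, 1456
Sum = 1 + 2 + 4 + 7 + 8 + 13 + 14 + 16 + 26 + 28 + 32 + 52 + 56 + 91 + 104 + 112 + 182 + 208 + 224 + 364 + 416 + 728 + 1456 = 4144
4144 > 2912 → abundant

s(2912) = 4144 (abundant)


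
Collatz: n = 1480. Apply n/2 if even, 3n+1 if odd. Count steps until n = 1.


1480 → 740 → 370 → 185 → 556 → 278 → 139 → 418 → 209 → 628 → 314 → 157 → 472 → 236 → 118 → 59 → 178 → 89 → 268 → 134 → 67 → 202 → 101 → 304 → 152 → 76 → 38 → 19 → 58 → 29 → 88 → 44 → 22 → 11 → 34 → 17 → 52 → 26 → 13 → 40 → 20 → 10 → 5 → 16 → 8 → 4 → 2 → 1
Total steps = 47

47 steps


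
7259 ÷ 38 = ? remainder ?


7259 = 38 * 191 + 1
Check: 7258 + 1 = 7259

q = 191, r = 1


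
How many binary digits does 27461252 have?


27461252 in base 2 = 1101000110000011010000100
Number of digits = 25

25 digits (base 2)


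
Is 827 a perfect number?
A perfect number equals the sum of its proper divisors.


Proper divisors of 827: 1
Sum = 1 = 1

No, 827 is not perfect (1 ≠ 827)


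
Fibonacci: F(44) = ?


Sequence: 1, 1, 2, 3, 5, 8, 13, 21, 34, 55, 89, 144, 233, 377, 610, 987, 1597, 2584, 4181, 6765, 10946, 17711, 28657, 46368, 75025, 121393, 196418, 317811, 514229, 832040, 1346269, 2178309, 3524578, 5702887, 9227465, 14930352, 24157817, 39088169, 63245986, 102334155, 165580141, 267914296, 433494437, 701408733
F(44) = 701408733


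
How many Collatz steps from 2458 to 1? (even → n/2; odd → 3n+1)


2458 → 1229 → 3688 → 1844 → 922 → 461 → 1384 → 692 → 346 → 173 → 520 → 260 → 130 → 65 → 196 → 98 → 49 → 148 → 74 → 37 → 112 → 56 → 28 → 14 → 7 → 22 → 11 → 34 → 17 → 52 → 26 → 13 → 40 → 20 → 10 → 5 → 16 → 8 → 4 → 2 → 1
Total steps = 40

40 steps


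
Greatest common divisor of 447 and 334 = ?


447 = 1 * 334 + 113
334 = 2 * 113 + 108
113 = 1 * 108 + 5
108 = 21 * 5 + 3
5 = 1 * 3 + 2
3 = 1 * 2 + 1
2 = 2 * 1 + 0
GCD = 1


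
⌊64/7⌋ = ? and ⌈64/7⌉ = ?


64/7 = 9.1429
floor = 9
ceil = 10

floor = 9, ceil = 10


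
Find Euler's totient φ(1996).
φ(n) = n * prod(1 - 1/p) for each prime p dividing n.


1996 = 2^2 × 499
Prime factors: 2, 499
φ(1996) = 1996 × (1-1/2) × (1-1/499)
= 1996 × 1/2 × 498/499 = 996

φ(1996) = 996


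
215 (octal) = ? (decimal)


215 (base 8) = 141 (decimal)
141 (decimal) = 141 (base 10)


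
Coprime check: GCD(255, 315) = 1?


Euclidean algorithm:
315 = 1 * 255 + 60
255 = 4 * 60 + 15
60 = 4 * 15 + 0
GCD(255, 315) = 15

No, not coprime (GCD = 15)


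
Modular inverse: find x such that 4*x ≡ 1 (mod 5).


Use the extended Euclidean algorithm on (5, 4); each row r = 5*s + 4*t:
r=5, s=1, t=0
r=4, s=0, t=1
q=1: r=1, s=1, t=-1   [5*(1) + 4*(-1) = 1]
q=4: r=0, s=-4, t=5   [5*(-4) + 4*(5) = 0]
GCD = 1 with t = -1, so 4*(-1) ≡ 1 (mod 5)
Inverse = -1 mod 5 = 4
Check: 4 * 4 = 16 ≡ 1 (mod 5)

4^(-1) ≡ 4 (mod 5)


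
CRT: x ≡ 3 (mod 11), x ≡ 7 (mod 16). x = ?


M = 11*16 = 176
M1 = M/11 = 16, M2 = M/16 = 11
M1^(-1) mod 11 = 9, M2^(-1) mod 16 = 3
x = 3*16*9 + 7*11*3 = 663
663 mod 176 = 135
Check: 135 mod 11 = 3 ✓, 135 mod 16 = 7 ✓

x ≡ 135 (mod 176)


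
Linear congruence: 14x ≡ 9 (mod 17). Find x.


GCD(14, 17) = 1, unique solution
a^(-1) mod 17 = 11
x = 11 * 9 mod 17 = 14

x ≡ 14 (mod 17)


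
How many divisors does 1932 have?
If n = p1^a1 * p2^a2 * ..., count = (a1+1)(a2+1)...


1932 = 2^2 × 3^1 × 7^1 × 23^1
d(1932) = (2+1) × (1+1) × (1+1) × (1+1) = 24

24 divisors


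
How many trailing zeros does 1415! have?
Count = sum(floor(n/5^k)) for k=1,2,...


floor(1415/5) = 283
floor(1415/25) = 56
floor(1415/125) = 11
floor(1415/625) = 2
Total = 352

352 trailing zeros


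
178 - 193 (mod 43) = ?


178 - 193 = -15
-15 mod 43 = 28


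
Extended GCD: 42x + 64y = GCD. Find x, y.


Tabular extended Euclidean (each row: r = 42*s + 64*t):
r=42, s=1, t=0
r=64, s=0, t=1
q=0: r=42, s=1, t=0   [42*(1) + 64*(0) = 42]
q=1: r=22, s=-1, t=1   [42*(-1) + 64*(1) = 22]
q=1: r=20, s=2, t=-1   [42*(2) + 64*(-1) = 20]
q=1: r=2, s=-3, t=2   [42*(-3) + 64*(2) = 2]
q=10: r=0, s=32, t=-21   [42*(32) + 64*(-21) = 0]
GCD = 2; from the row with r=2: x=-3, y=2
Check: 42*(-3) + 64*(2) = -126 + 128 = 2

GCD = 2, x = -3, y = 2


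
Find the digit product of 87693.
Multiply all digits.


8 × 7 × 6 × 9 × 3 = 9072


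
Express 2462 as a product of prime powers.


2462 / 2 = 1231
1231 / 1231 = 1
2462 = 2 × 1231


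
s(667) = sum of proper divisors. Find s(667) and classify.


Proper divisors: 1, 23, 29
Sum = 1 + 23 + 29 = 53
53 < 667 → deficient

s(667) = 53 (deficient)


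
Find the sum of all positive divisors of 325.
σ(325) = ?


Divisors of 325: 1, 5, 13, 25, 65, 325
Sum = 1 + 5 + 13 + 25 + 65 + 325 = 434

σ(325) = 434


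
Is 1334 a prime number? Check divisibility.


1334 / 2 = 667 (exact division)
1334 is NOT prime.

No, 1334 is not prime


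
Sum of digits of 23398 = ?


2 + 3 + 3 + 9 + 8 = 25


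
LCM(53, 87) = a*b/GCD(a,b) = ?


GCD(53, 87) = 1
LCM = 53*87/1 = 4611/1 = 4611

LCM = 4611


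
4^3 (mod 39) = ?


4^1 mod 39 = 4
4^2 mod 39 = 16
4^3 mod 39 = 25


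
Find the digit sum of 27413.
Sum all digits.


2 + 7 + 4 + 1 + 3 = 17


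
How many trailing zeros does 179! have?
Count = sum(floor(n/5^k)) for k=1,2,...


floor(179/5) = 35
floor(179/25) = 7
floor(179/125) = 1
Total = 43

43 trailing zeros


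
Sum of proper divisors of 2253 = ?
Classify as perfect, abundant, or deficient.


Proper divisors: 1, 3, 751
Sum = 1 + 3 + 751 = 755
755 < 2253 → deficient

s(2253) = 755 (deficient)


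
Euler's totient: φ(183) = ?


183 = 3 × 61
Prime factors: 3, 61
φ(183) = 183 × (1-1/3) × (1-1/61)
= 183 × 2/3 × 60/61 = 120

φ(183) = 120


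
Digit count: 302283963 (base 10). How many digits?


302283963 has 9 digits in base 10
floor(log10(302283963)) + 1 = floor(8.4804) + 1 = 9

9 digits (base 10)


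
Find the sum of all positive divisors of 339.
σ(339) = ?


Divisors of 339: 1, 3, 113, 339
Sum = 1 + 3 + 113 + 339 = 456

σ(339) = 456


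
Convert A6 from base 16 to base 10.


A6 (base 16) = 166 (decimal)
166 (decimal) = 166 (base 10)


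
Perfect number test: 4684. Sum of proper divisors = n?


Proper divisors of 4684: 1, 2, 4, 1171, 2342
Sum = 1 + 2 + 4 + 1171 + 2342 = 3520

No, 4684 is not perfect (3520 ≠ 4684)


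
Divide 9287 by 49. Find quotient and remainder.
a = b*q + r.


9287 = 49 * 189 + 26
Check: 9261 + 26 = 9287

q = 189, r = 26


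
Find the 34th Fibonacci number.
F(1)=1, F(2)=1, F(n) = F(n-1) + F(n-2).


Sequence: 1, 1, 2, 3, 5, 8, 13, 21, 34, 55, 89, 144, 233, 377, 610, 987, 1597, 2584, 4181, 6765, 10946, 17711, 28657, 46368, 75025, 121393, 196418, 317811, 514229, 832040, 1346269, 2178309, 3524578, 5702887
F(34) = 5702887


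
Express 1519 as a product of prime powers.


1519 / 7 = 217
217 / 7 = 31
31 / 31 = 1
1519 = 7^2 × 31


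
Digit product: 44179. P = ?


4 × 4 × 1 × 7 × 9 = 1008


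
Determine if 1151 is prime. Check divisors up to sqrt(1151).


Check divisors up to sqrt(1151) = 33.9264
No divisors found.
1151 is prime.

Yes, 1151 is prime


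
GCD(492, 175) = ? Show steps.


492 = 2 * 175 + 142
175 = 1 * 142 + 33
142 = 4 * 33 + 10
33 = 3 * 10 + 3
10 = 3 * 3 + 1
3 = 3 * 1 + 0
GCD = 1


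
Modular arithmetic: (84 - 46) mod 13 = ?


84 - 46 = 38
38 mod 13 = 12


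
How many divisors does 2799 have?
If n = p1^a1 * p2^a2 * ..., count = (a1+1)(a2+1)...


2799 = 3^2 × 311^1
d(2799) = (2+1) × (1+1) = 6

6 divisors


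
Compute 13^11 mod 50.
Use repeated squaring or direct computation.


13^1 mod 50 = 13
13^2 mod 50 = 19
13^3 mod 50 = 47
13^4 mod 50 = 11
13^5 mod 50 = 43
13^6 mod 50 = 9
13^7 mod 50 = 17
13^8 mod 50 = 21
13^9 mod 50 = 23
13^10 mod 50 = 49
13^11 mod 50 = 37


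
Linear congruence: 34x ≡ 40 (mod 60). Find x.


GCD(34, 60) = 2 divides 40
Divide: 17x ≡ 20 (mod 30)
x ≡ 10 (mod 30)


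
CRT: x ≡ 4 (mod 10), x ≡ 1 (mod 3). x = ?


M = 10*3 = 30
M1 = M/10 = 3, M2 = M/3 = 10
M1^(-1) mod 10 = 7, M2^(-1) mod 3 = 1
x = 4*3*7 + 1*10*1 = 94
94 mod 30 = 4
Check: 4 mod 10 = 4 ✓, 4 mod 3 = 1 ✓

x ≡ 4 (mod 30)


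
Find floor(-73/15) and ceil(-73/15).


-73/15 = -4.8667
floor = -5
ceil = -4

floor = -5, ceil = -4


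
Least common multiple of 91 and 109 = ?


GCD(91, 109) = 1
LCM = 91*109/1 = 9919/1 = 9919

LCM = 9919


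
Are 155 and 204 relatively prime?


Euclidean algorithm:
204 = 1 * 155 + 49
155 = 3 * 49 + 8
49 = 6 * 8 + 1
8 = 8 * 1 + 0
GCD(155, 204) = 1

Yes, coprime (GCD = 1)


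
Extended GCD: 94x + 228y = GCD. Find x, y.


Tabular extended Euclidean (each row: r = 94*s + 228*t):
r=94, s=1, t=0
r=228, s=0, t=1
q=0: r=94, s=1, t=0   [94*(1) + 228*(0) = 94]
q=2: r=40, s=-2, t=1   [94*(-2) + 228*(1) = 40]
q=2: r=14, s=5, t=-2   [94*(5) + 228*(-2) = 14]
q=2: r=12, s=-12, t=5   [94*(-12) + 228*(5) = 12]
q=1: r=2, s=17, t=-7   [94*(17) + 228*(-7) = 2]
q=6: r=0, s=-114, t=47   [94*(-114) + 228*(47) = 0]
GCD = 2; from the row with r=2: x=17, y=-7
Check: 94*(17) + 228*(-7) = 1598 - 1596 = 2

GCD = 2, x = 17, y = -7
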